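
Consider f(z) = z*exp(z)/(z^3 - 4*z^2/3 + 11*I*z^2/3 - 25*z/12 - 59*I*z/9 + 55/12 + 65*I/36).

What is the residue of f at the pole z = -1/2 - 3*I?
Write f(z) = P(z)/Q(z) with P(z) = z*exp(z) and Q(z) = z^3 - 4*z^2/3 + 11*I*z^2/3 - 25*z/12 - 59*I*z/9 + 55/12 + 65*I/36.
The denominator factors as Q(z) = (z - 1/3 + I)*(z - 3/2 - I/3)*(z + 1/2 + 3*I), so z = -1/2 - 3*I is a simple zero of Q and P is analytic there; z = -1/2 - 3*I is therefore a simple pole and
  Res(f, z₀) = P(z₀)/Q'(z₀).

Q'(z) = 3*z^2 - 8*z/3 + 22*I*z/3 - 25/12 - 59*I/9, so Q'(-1/2 - 3*I) = -5 + 61*I/9.
P(-1/2 - 3*I) = (-1/2 - 3*I)*exp(-1/2 - 3*I).

Res(f, -1/2 - 3*I) = ((-1/2 - 3*I)*exp(-1/2 - 3*I))/(-5 + 61*I/9) = (-2889/11492 + 2979*I/11492)*exp(-1/2 - 3*I)

Final answer: (-2889/11492 + 2979*I/11492)*exp(-1/2 - 3*I)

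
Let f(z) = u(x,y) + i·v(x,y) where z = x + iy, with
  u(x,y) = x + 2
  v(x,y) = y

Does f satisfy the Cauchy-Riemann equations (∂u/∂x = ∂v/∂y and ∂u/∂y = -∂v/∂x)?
∂u/∂x = 1
∂v/∂y = 1
∂u/∂y = 0
∂v/∂x = 0
∂u/∂x = ∂v/∂y and ∂u/∂y = -∂v/∂x hold identically; f is analytic.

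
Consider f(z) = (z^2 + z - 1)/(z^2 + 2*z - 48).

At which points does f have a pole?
The singularities of f are the zeros of the denominator. Factoring,
  z^2 + 2*z - 48 = (z - 6)*(z + 8)
so the candidates are z = 6, z = -8.

Check the numerator P(z) = z^2 + z - 1 at each one:
  P(6) = 41 ≠ 0, so z = 6 is a (simple) pole.
  P(-8) = 55 ≠ 0, so z = -8 is a (simple) pole.

Poles of f: {-8, 6}

Final answer: {-8, 6}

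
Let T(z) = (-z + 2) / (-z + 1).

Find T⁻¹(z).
Set w = T(z) = (-z + 2) / (-z + 1) and solve for z:
  w*(-z + 1) = -z + 2
  w + z*(1 - w) - 2 = 0
  z*(1 - w) = 2 - w
  z = (w - 2)/(w - 1)
Renaming the variable, T⁻¹(z) = (z - 2)/(z - 1).
(Check: ad - bc = 1 ≠ 0, so T is invertible.)

Final answer: (z - 2)/(z - 1)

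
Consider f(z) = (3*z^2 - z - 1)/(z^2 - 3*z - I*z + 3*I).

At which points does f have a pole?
The singularities of f are the zeros of the denominator. Factoring,
  z^2 - 3*z - I*z + 3*I = (z - I)*(z - 3)
so the candidates are z = I, z = 3.

Check the numerator P(z) = 3*z^2 - z - 1 at each one:
  P(I) = -4 - I ≠ 0, so z = I is a (simple) pole.
  P(3) = 23 ≠ 0, so z = 3 is a (simple) pole.

Poles of f: {I, 3}

Final answer: {I, 3}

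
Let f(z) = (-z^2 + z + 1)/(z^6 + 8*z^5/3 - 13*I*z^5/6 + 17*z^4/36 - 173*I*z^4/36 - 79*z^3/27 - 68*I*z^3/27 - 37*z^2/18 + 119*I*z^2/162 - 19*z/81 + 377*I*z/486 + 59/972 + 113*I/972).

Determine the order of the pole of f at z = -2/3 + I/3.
Factor the denominator:
  z^6 + 8*z^5/3 - 13*I*z^5/6 + 17*z^4/36 - 173*I*z^4/36 - 79*z^3/27 - 68*I*z^3/27 - 37*z^2/18 + 119*I*z^2/162 - 19*z/81 + 377*I*z/486 + 59/972 + 113*I/972 = (z + 2/3 - I/3)^4*(z + 1/2 - I/2)*(z - 1/2 - I/3)

The numerator P(z) = -z^2 + z + 1 has P(-2/3 + I/3) = 7*I/9 ≠ 0, so no factor of (z + 2/3 - I/3) cancels.
Near z = -2/3 + I/3 we can therefore write f(z) = g(z)/(z + 2/3 - I/3)^4 with g analytic at -2/3 + I/3 and g(-2/3 + I/3) ≠ 0 (g is the numerator divided by the remaining denominator factors).

Hence z = -2/3 + I/3 is a pole of order 4.

Final answer: 4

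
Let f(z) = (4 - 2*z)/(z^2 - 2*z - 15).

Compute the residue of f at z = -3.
-5/4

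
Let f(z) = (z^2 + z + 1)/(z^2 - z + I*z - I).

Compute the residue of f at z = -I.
Write f(z) = P(z)/Q(z) with P(z) = z^2 + z + 1 and Q(z) = z^2 - z + I*z - I.
The denominator factors as Q(z) = (z - 1)*(z + I), so z = -I is a simple zero of Q and P is analytic there; z = -I is therefore a simple pole and
  Res(f, z₀) = P(z₀)/Q'(z₀).

Q'(z) = 2*z - 1 + I, so Q'(-I) = -1 - I.
P(-I) = -I.

Res(f, -I) = (-I)/(-1 - I) = 1/2 + I/2

Final answer: 1/2 + I/2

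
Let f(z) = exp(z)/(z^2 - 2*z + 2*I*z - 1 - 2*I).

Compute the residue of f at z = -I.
Write f(z) = P(z)/Q(z) with P(z) = exp(z) and Q(z) = z^2 - 2*z + 2*I*z - 1 - 2*I.
The denominator factors as Q(z) = (z + I)*(z - 2 + I), so z = -I is a simple zero of Q and P is analytic there; z = -I is therefore a simple pole and
  Res(f, z₀) = P(z₀)/Q'(z₀).

Q'(z) = 2*z - 2 + 2*I, so Q'(-I) = -2.
P(-I) = exp(-I).

Res(f, -I) = (exp(-I))/(-2) = -exp(-I)/2

Final answer: -exp(-I)/2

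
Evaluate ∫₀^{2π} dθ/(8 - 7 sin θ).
2*sqrt(15)*pi/15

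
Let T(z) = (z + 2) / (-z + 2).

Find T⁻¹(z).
Set w = T(z) = (z + 2) / (-z + 2) and solve for z:
  w*(-z + 2) = z + 2
  2*w + z*(-w - 1) - 2 = 0
  z*(-w - 1) = 2 - 2*w
  z = (2*w - 2)/(w + 1)
Renaming the variable, T⁻¹(z) = (2*z - 2)/(z + 1).
(Check: ad - bc = 4 ≠ 0, so T is invertible.)

Final answer: (2*z - 2)/(z + 1)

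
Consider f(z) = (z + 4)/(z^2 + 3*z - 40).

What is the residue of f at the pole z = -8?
Write f(z) = P(z)/Q(z) with P(z) = z + 4 and Q(z) = z^2 + 3*z - 40.
The denominator factors as Q(z) = (z + 8)*(z - 5), so z = -8 is a simple zero of Q and P is analytic there; z = -8 is therefore a simple pole and
  Res(f, z₀) = P(z₀)/Q'(z₀).

Q'(z) = 2*z + 3, so Q'(-8) = -13.
P(-8) = -4.

Res(f, -8) = (-4)/(-13) = 4/13

Final answer: 4/13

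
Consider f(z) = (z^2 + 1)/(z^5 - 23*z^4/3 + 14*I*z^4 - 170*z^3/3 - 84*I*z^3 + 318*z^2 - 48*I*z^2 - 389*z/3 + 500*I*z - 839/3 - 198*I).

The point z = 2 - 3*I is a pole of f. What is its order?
Factor the denominator:
  z^5 - 23*z^4/3 + 14*I*z^4 - 170*z^3/3 - 84*I*z^3 + 318*z^2 - 48*I*z^2 - 389*z/3 + 500*I*z - 839/3 - 198*I = (z - 2 + 3*I)^4*(z + 1/3 + 2*I)

The numerator P(z) = z^2 + 1 has P(2 - 3*I) = -4 - 12*I ≠ 0, so no factor of (z - 2 + 3*I) cancels.
Near z = 2 - 3*I we can therefore write f(z) = g(z)/(z - 2 + 3*I)^4 with g analytic at 2 - 3*I and g(2 - 3*I) ≠ 0 (g is the numerator divided by the remaining denominator factors).

Hence z = 2 - 3*I is a pole of order 4.

Final answer: 4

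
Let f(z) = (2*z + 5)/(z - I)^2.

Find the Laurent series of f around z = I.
Put w = z - (I), i.e. z = w + I. The denominator is w^2, so it suffices to rewrite the numerator in powers of w.

P(z) = 2*z + 5
P(w + I) = 5 + 2*I + 2*w

Dividing each term by w^2:
  f = (5 + 2*I)/w^2 + 2/w

Substituting back w = z - I:
  f(z) = (5 + 2*I)/(z - I)^2 + 2/(z - I)

The series is finite because the numerator is a polynomial; the negative powers form the principal part, and the coefficient of 1/(z - I) gives Res(f, I) = 2.

Final answer: (5 + 2*I)/(z - I)^2 + 2/(z - I)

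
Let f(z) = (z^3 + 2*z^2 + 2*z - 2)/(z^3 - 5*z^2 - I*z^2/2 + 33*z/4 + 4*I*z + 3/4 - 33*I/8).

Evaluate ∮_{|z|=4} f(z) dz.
By the residue theorem, ∮_C f(z) dz = 2πi · (sum of the residues of f at the poles inside |z| = 4).

The denominator factors as (z - I/2)*(z - 3 + 3*I/2)*(z - 2 - 3*I/2), so the singularities of f are simple poles at z = I/2, z = 3 - 3*I/2, z = 2 + 3*I/2.
  |I/2|² = 1/4 < 16 = 4², so this pole is inside the contour.
  |3 - 3*I/2|² = 45/4 < 16 = 4², so this pole is inside the contour.
  |2 + 3*I/2|² = 25/4 < 16 = 4², so this pole is inside the contour.

With P(z) = z^3 + 2*z^2 + 2*z - 2 and Q(z) = z^3 - 5*z^2 - I*z^2/2 + 33*z/4 + 4*I*z + 3/4 - 33*I/8, each pole is simple, so Res(f, z₀) = P(z₀)/Q'(z₀) with Q'(z) = 3*z^2 - 10*z - I*z + 33/4 + 4*I.
  Res(f, I/2) = P(I/2)/Q'(I/2) = (-5/2 + 7*I/8)/(8 - I) = -167/520 + 9*I/130
  Res(f, 3 - 3*I/2) = P(3 - 3*I/2)/Q'(3 - 3*I/2) = (97/4 - 465*I/8)/(-3 - 11*I) = 4533/1040 + 3529*I/1040
  Res(f, 2 + 3*I/2) = P(2 + 3*I/2)/Q'(2 + 3*I/2) = (237*I/8)/(-5 + 5*I) = 237/80 - 237*I/80

Sum of residues inside C: 7 + I/2
∮_C f(z) dz = 2πi · (7 + I/2) = pi*(-1 + 14*I)

Final answer: pi*(-1 + 14*I)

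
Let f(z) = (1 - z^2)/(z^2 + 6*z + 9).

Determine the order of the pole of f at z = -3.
2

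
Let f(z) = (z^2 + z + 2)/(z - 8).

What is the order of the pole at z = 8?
Factor the denominator:
  z - 8 = (z - 8)

The numerator P(z) = z^2 + z + 2 has P(8) = 74 ≠ 0, so no factor of (z - 8) cancels.
Near z = 8 we can therefore write f(z) = g(z)/(z - 8) with g analytic at 8 and g(8) ≠ 0 (g is just the numerator).

Hence z = 8 is a pole of order 1.

Final answer: 1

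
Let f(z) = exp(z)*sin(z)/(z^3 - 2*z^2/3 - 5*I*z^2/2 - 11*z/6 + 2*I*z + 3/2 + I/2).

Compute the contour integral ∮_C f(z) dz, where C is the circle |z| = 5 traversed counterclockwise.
pi*(-216/325 - 612*I/325)*exp(-1/3 + I)*sin(1/3 - I) + exp(1)*pi*(-216/325 - 12*I/325)*sin(1) + 24*pi*exp(3*I/2)*sinh(3/2)/13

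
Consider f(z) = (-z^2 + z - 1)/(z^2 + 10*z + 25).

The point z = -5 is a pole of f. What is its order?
Factor the denominator:
  z^2 + 10*z + 25 = (z + 5)^2

The numerator P(z) = -z^2 + z - 1 has P(-5) = -31 ≠ 0, so no factor of (z + 5) cancels.
Near z = -5 we can therefore write f(z) = g(z)/(z + 5)^2 with g analytic at -5 and g(-5) ≠ 0 (g is just the numerator).

Hence z = -5 is a pole of order 2.

Final answer: 2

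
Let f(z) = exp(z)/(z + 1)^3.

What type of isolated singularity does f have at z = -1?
Write f(z) = g(z)/(z + 1)^3 with g(z) = exp(z).
g is entire and g(-1) = exp(-1) ≠ 0, so no factor of (z + 1) cancels: the Laurent expansion of f about z = -1 starts at the power -3, i.e. lim_{z→z₀} (z - z₀)^3 f(z) = exp(-1) is finite and nonzero.
So z = -1 is a pole of order 3.

Final answer: pole of order 3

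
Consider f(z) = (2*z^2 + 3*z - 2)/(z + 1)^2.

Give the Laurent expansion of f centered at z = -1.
Put w = z - (-1), i.e. z = w - 1. The denominator is w^2, so it suffices to rewrite the numerator in powers of w.

P(z) = 2*z^2 + 3*z - 2
P(w - 1) = -3 - w + 2*w^2

Dividing each term by w^2:
  f = -3/w^2 - 1/w + 2

Substituting back w = z + 1:
  f(z) = -3/(z + 1)^2 - 1/(z + 1) + 2

The series is finite because the numerator is a polynomial; the negative powers form the principal part, and the coefficient of 1/(z + 1) gives Res(f, -1) = -1.

Final answer: -3/(z + 1)^2 - 1/(z + 1) + 2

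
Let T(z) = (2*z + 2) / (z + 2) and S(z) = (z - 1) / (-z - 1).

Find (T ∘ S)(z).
(T ∘ S)(z) = T(S(z)) = ((2)*S(z) + (2))/((1)*S(z) + (2)). Multiply numerator and denominator by -z - 1:
  numerator:   (2)*(z - 1) + (2)*(-z - 1) = -4
  denominator: (1)*(z - 1) + (2)*(-z - 1) = -z - 3
(T ∘ S)(z) = -4/(-z - 3) = 4/(z + 3)

Final answer: 4/(z + 3)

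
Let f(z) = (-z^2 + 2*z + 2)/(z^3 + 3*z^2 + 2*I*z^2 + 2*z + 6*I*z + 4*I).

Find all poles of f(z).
The singularities of f are the zeros of the denominator. Factoring,
  z^3 + 3*z^2 + 2*I*z^2 + 2*z + 6*I*z + 4*I = (z + 2*I)*(z + 1)*(z + 2)
so the candidates are z = -2*I, z = -1, z = -2.

Check the numerator P(z) = -z^2 + 2*z + 2 at each one:
  P(-2*I) = 6 - 4*I ≠ 0, so z = -2*I is a (simple) pole.
  P(-1) = -1 ≠ 0, so z = -1 is a (simple) pole.
  P(-2) = -6 ≠ 0, so z = -2 is a (simple) pole.

Poles of f: {-2, -1, -2*I}

Final answer: {-2, -1, -2*I}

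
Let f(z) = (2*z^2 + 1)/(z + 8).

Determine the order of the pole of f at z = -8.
1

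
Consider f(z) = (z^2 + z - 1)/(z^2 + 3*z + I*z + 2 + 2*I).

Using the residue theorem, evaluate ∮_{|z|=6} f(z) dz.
By the residue theorem, ∮_C f(z) dz = 2πi · (sum of the residues of f at the poles inside |z| = 6).

The denominator factors as (z + 1 + I)*(z + 2), so the singularities of f are simple poles at z = -1 - I, z = -2.
  |-1 - I|² = 2 < 36 = 6², so this pole is inside the contour.
  |-2|² = 4 < 36 = 6², so this pole is inside the contour.

With P(z) = z^2 + z - 1 and Q(z) = z^2 + 3*z + I*z + 2 + 2*I, each pole is simple, so Res(f, z₀) = P(z₀)/Q'(z₀) with Q'(z) = 2*z + 3 + I.
  Res(f, -1 - I) = P(-1 - I)/Q'(-1 - I) = (-2 + I)/(1 - I) = -3/2 - I/2
  Res(f, -2) = P(-2)/Q'(-2) = (1)/(-1 + I) = -1/2 - I/2

Sum of residues inside C: -2 - I
∮_C f(z) dz = 2πi · (-2 - I) = pi*(2 - 4*I)

Final answer: pi*(2 - 4*I)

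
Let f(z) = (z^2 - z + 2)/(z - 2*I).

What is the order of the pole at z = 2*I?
Factor the denominator:
  z - 2*I = (z - 2*I)

The numerator P(z) = z^2 - z + 2 has P(2*I) = -2 - 2*I ≠ 0, so no factor of (z - 2*I) cancels.
Near z = 2*I we can therefore write f(z) = g(z)/(z - 2*I) with g analytic at 2*I and g(2*I) ≠ 0 (g is just the numerator).

Hence z = 2*I is a pole of order 1.

Final answer: 1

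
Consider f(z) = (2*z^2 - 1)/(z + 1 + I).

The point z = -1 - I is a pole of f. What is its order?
1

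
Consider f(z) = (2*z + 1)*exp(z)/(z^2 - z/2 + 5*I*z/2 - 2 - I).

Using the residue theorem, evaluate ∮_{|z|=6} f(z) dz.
pi*(18/5 + 14*I/5)*exp(1 - I) + pi*(-18/5 + 6*I/5)*exp(-1/2 - 3*I/2)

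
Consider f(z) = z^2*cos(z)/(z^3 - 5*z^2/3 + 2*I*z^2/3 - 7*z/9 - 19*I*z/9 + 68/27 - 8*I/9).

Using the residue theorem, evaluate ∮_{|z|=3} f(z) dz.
By the residue theorem, ∮_C f(z) dz = 2πi · (sum of the residues of f at the poles inside |z| = 3).

The denominator factors as (z + 1 + I/3)*(z - 2 - 2*I/3)*(z - 2/3 + I), so the singularities of f are simple poles at z = -1 - I/3, z = 2 + 2*I/3, z = 2/3 - I.
  |-1 - I/3|² = 10/9 < 9 = 3², so this pole is inside the contour.
  |2 + 2*I/3|² = 40/9 < 9 = 3², so this pole is inside the contour.
  |2/3 - I|² = 13/9 < 9 = 3², so this pole is inside the contour.

With P(z) = z^2*cos(z) and Q(z) = z^3 - 5*z^2/3 + 2*I*z^2/3 - 7*z/9 - 19*I*z/9 + 68/27 - 8*I/9, each pole is simple, so Res(f, z₀) = P(z₀)/Q'(z₀) with Q'(z) = 3*z^2 - 10*z/3 + 4*I*z/3 - 7/9 - 19*I/9.
  Res(f, -1 - I/3) = P(-1 - I/3)/Q'(-1 - I/3) = ((8/9 + 2*I/3)*cos(1 + I/3))/(17/3 - I/3) = (13/87 + 11*I/87)*cos(1 + I/3)
  Res(f, 2 + 2*I/3) = P(2 + 2*I/3)/Q'(2 + 2*I/3) = ((32/9 + 8*I/3)*cos(2 + 2*I/3))/(7/3 + 19*I/3) = (68/123 - 44*I/123)*cos(2 + 2*I/3)
  Res(f, 2/3 - I) = P(2/3 - I)/Q'(2/3 - I) = ((-5/9 - 4*I/3)*cos(2/3 - I))/(-10/3 - 17*I/9) = (354/1189 + 275*I/1189)*cos(2/3 - I)

Sum of residues inside C: (68/123 - 44*I/123)*cos(2 + 2*I/3) + (13/87 + 11*I/87)*cos(1 + I/3) + (354/1189 + 275*I/1189)*cos(2/3 - I)
∮_C f(z) dz = 2πi · ((68/123 - 44*I/123)*cos(2 + 2*I/3) + (13/87 + 11*I/87)*cos(1 + I/3) + (354/1189 + 275*I/1189)*cos(2/3 - I)) = pi*(88/123 + 136*I/123)*cos(2 + 2*I/3) + pi*(-22/87 + 26*I/87)*cos(1 + I/3) + pi*(-550/1189 + 708*I/1189)*cos(2/3 - I)

Final answer: pi*(88/123 + 136*I/123)*cos(2 + 2*I/3) + pi*(-22/87 + 26*I/87)*cos(1 + I/3) + pi*(-550/1189 + 708*I/1189)*cos(2/3 - I)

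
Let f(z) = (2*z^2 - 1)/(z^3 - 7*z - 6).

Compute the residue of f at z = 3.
Write f(z) = P(z)/Q(z) with P(z) = 2*z^2 - 1 and Q(z) = z^3 - 7*z - 6.
The denominator factors as Q(z) = (z + 2)*(z + 1)*(z - 3), so z = 3 is a simple zero of Q and P is analytic there; z = 3 is therefore a simple pole and
  Res(f, z₀) = P(z₀)/Q'(z₀).

Q'(z) = 3*z^2 - 7, so Q'(3) = 20.
P(3) = 17.

Res(f, 3) = (17)/(20) = 17/20

Final answer: 17/20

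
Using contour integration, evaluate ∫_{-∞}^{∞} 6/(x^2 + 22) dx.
Let f(z) = 6/(z^2 + 22). The denominator has no real zeros and deg Q - deg P = 2 ≥ 2, so the integral of f over the upper semicircle |z| = R tends to 0 as R → ∞. Closing the contour in the upper half-plane,
  ∫_{-∞}^{∞} f(x) dx = 2πi · Σ Res(f, z_k)  over the poles with Im z_k > 0.

Zeros of the denominator: z^2 + 22 = 0 gives z = ±sqrt(22)*I.
Upper half-plane: z = sqrt(22)*I (simple).

Each pole is a simple zero of Q(z) = z^2 + 22, so Res(f, z₀) = P(z₀)/Q'(z₀) with P(z) = 6, Q'(z) = 2*z:
  Res(f, sqrt(22)*I) = (6)/(2*sqrt(22)*I) = -3*sqrt(22)*I/22

∫_{-∞}^{∞} f(x) dx = 2πi · (-3*sqrt(22)*I/22) = 3*sqrt(22)*pi/11

Final answer: 3*sqrt(22)*pi/11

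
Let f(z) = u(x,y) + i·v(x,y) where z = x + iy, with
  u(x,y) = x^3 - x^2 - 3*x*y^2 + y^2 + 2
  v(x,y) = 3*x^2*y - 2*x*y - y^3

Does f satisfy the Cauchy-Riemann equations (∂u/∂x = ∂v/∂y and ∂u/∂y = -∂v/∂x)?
∂u/∂x = 3*x^2 - 2*x - 3*y^2
∂v/∂y = 3*x^2 - 2*x - 3*y^2
∂u/∂y = -6*x*y + 2*y
∂v/∂x = 6*x*y - 2*y
∂u/∂x = ∂v/∂y and ∂u/∂y = -∂v/∂x hold identically; f is analytic.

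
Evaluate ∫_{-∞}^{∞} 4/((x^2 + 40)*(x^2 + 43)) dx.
Let f(z) = 4/((z^2 + 40)*(z^2 + 43)). The denominator has no real zeros and deg Q - deg P = 4 ≥ 2, so the integral of f over the upper semicircle |z| = R tends to 0 as R → ∞. Closing the contour in the upper half-plane,
  ∫_{-∞}^{∞} f(x) dx = 2πi · Σ Res(f, z_k)  over the poles with Im z_k > 0.

Zeros of the denominator: z^2 + 40 = 0 gives z = ±2*sqrt(10)*I; z^2 + 43 = 0 gives z = ±sqrt(43)*I.
Upper half-plane: z = 2*sqrt(10)*I, z = sqrt(43)*I (simple).

Each pole is a simple zero of Q(z) = z^4 + 83*z^2 + 1720, so Res(f, z₀) = P(z₀)/Q'(z₀) with P(z) = 4, Q'(z) = 4*z^3 + 166*z:
  Res(f, 2*sqrt(10)*I) = (4)/(12*sqrt(10)*I) = -sqrt(10)*I/30
  Res(f, sqrt(43)*I) = (4)/(-6*sqrt(43)*I) = 2*sqrt(43)*I/129

Sum of residues: I*(-43*sqrt(10) + 20*sqrt(43))/1290
∫_{-∞}^{∞} f(x) dx = 2πi · (I*(-43*sqrt(10) + 20*sqrt(43))/1290) = pi*(-20*sqrt(43) + 43*sqrt(10))/645

Final answer: pi*(-20*sqrt(43) + 43*sqrt(10))/645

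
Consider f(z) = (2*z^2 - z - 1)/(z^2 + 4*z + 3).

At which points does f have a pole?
{-3, -1}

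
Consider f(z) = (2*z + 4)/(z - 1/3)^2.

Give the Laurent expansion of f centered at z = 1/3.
Put w = z - (1/3), i.e. z = w + 1/3. The denominator is w^2, so it suffices to rewrite the numerator in powers of w.

P(z) = 2*z + 4
P(w + 1/3) = 14/3 + 2*w

Dividing each term by w^2:
  f = 14/(3*w^2) + 2/w

Substituting back w = z - 1/3:
  f(z) = 14/(3*(z - 1/3)^2) + 2/(z - 1/3)

The series is finite because the numerator is a polynomial; the negative powers form the principal part, and the coefficient of 1/(z - 1/3) gives Res(f, 1/3) = 2.

Final answer: 14/(3*(z - 1/3)^2) + 2/(z - 1/3)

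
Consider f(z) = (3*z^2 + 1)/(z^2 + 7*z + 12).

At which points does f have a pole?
The singularities of f are the zeros of the denominator. Factoring,
  z^2 + 7*z + 12 = (z + 4)*(z + 3)
so the candidates are z = -4, z = -3.

Check the numerator P(z) = 3*z^2 + 1 at each one:
  P(-4) = 49 ≠ 0, so z = -4 is a (simple) pole.
  P(-3) = 28 ≠ 0, so z = -3 is a (simple) pole.

Poles of f: {-4, -3}

Final answer: {-4, -3}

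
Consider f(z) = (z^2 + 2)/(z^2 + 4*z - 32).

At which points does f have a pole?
The singularities of f are the zeros of the denominator. Factoring,
  z^2 + 4*z - 32 = (z + 8)*(z - 4)
so the candidates are z = -8, z = 4.

Check the numerator P(z) = z^2 + 2 at each one:
  P(-8) = 66 ≠ 0, so z = -8 is a (simple) pole.
  P(4) = 18 ≠ 0, so z = 4 is a (simple) pole.

Poles of f: {-8, 4}

Final answer: {-8, 4}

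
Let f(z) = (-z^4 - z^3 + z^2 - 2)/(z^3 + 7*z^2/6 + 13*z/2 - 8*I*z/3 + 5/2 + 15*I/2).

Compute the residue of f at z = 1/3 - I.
Write f(z) = P(z)/Q(z) with P(z) = -z^4 - z^3 + z^2 - 2 and Q(z) = z^3 + 7*z^2/6 + 13*z/2 - 8*I*z/3 + 5/2 + 15*I/2.
The denominator factors as Q(z) = (z + 3/2 + 2*I)*(z - 3*I)*(z - 1/3 + I), so z = 1/3 - I is a simple zero of Q and P is analytic there; z = 1/3 - I is therefore a simple pole and
  Res(f, z₀) = P(z₀)/Q'(z₀).

Q'(z) = 3*z^2 + 7*z/3 + 13/2 - 8*I/3, so Q'(1/3 - I) = 83/18 - 7*I.
P(1/3 - I) = -184/81 - 68*I/27.

Res(f, 1/3 - I) = (-184/81 - 68*I/27)/(83/18 - 7*I) = 20864/204885 - 26744*I/68295

Final answer: 20864/204885 - 26744*I/68295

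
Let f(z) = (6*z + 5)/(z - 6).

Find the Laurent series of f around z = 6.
Put w = z - (6), i.e. z = w + 6. The denominator is w, so it suffices to rewrite the numerator in powers of w.

P(z) = 6*z + 5
P(w + 6) = 41 + 6*w

Dividing each term by w:
  f = 41/w + 6

Substituting back w = z - 6:
  f(z) = 41/(z - 6) + 6

The series is finite because the numerator is a polynomial; the negative powers form the principal part, and the coefficient of 1/(z - 6) gives Res(f, 6) = 41.

Final answer: 41/(z - 6) + 6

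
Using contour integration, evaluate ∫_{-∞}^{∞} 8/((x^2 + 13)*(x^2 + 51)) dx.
Let f(z) = 8/((z^2 + 13)*(z^2 + 51)). The denominator has no real zeros and deg Q - deg P = 4 ≥ 2, so the integral of f over the upper semicircle |z| = R tends to 0 as R → ∞. Closing the contour in the upper half-plane,
  ∫_{-∞}^{∞} f(x) dx = 2πi · Σ Res(f, z_k)  over the poles with Im z_k > 0.

Zeros of the denominator: z^2 + 13 = 0 gives z = ±sqrt(13)*I; z^2 + 51 = 0 gives z = ±sqrt(51)*I.
Upper half-plane: z = sqrt(13)*I, z = sqrt(51)*I (simple).

Each pole is a simple zero of Q(z) = z^4 + 64*z^2 + 663, so Res(f, z₀) = P(z₀)/Q'(z₀) with P(z) = 8, Q'(z) = 4*z^3 + 128*z:
  Res(f, sqrt(13)*I) = (8)/(76*sqrt(13)*I) = -2*sqrt(13)*I/247
  Res(f, sqrt(51)*I) = (8)/(-76*sqrt(51)*I) = 2*sqrt(51)*I/969

Sum of residues: 2*I*(-51*sqrt(13) + 13*sqrt(51))/12597
∫_{-∞}^{∞} f(x) dx = 2πi · (2*I*(-51*sqrt(13) + 13*sqrt(51))/12597) = 4*pi*(-13*sqrt(51) + 51*sqrt(13))/12597

Final answer: 4*pi*(-13*sqrt(51) + 51*sqrt(13))/12597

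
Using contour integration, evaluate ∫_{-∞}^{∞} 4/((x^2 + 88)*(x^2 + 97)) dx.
pi*(-44*sqrt(97) + 97*sqrt(22))/9603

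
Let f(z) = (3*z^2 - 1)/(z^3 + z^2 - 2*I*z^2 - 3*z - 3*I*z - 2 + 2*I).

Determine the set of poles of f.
The singularities of f are the zeros of the denominator. Factoring,
  z^3 + z^2 - 2*I*z^2 - 3*z - 3*I*z - 2 + 2*I = (z - I)*(z - 1 - I)*(z + 2)
so the candidates are z = I, z = 1 + I, z = -2.

Check the numerator P(z) = 3*z^2 - 1 at each one:
  P(I) = -4 ≠ 0, so z = I is a (simple) pole.
  P(1 + I) = -1 + 6*I ≠ 0, so z = 1 + I is a (simple) pole.
  P(-2) = 11 ≠ 0, so z = -2 is a (simple) pole.

Poles of f: {-2, I, 1 + I}

Final answer: {-2, I, 1 + I}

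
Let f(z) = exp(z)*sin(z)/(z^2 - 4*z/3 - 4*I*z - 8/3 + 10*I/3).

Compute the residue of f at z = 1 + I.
Write f(z) = P(z)/Q(z) with P(z) = exp(z)*sin(z) and Q(z) = z^2 - 4*z/3 - 4*I*z - 8/3 + 10*I/3.
The denominator factors as Q(z) = (z - 1 - I)*(z - 1/3 - 3*I), so z = 1 + I is a simple zero of Q and P is analytic there; z = 1 + I is therefore a simple pole and
  Res(f, z₀) = P(z₀)/Q'(z₀).

Q'(z) = 2*z - 4/3 - 4*I, so Q'(1 + I) = 2/3 - 2*I.
P(1 + I) = exp(1 + I)*sin(1 + I).

Res(f, 1 + I) = (exp(1 + I)*sin(1 + I))/(2/3 - 2*I) = (3/20 + 9*I/20)*exp(1 + I)*sin(1 + I)

Final answer: (3/20 + 9*I/20)*exp(1 + I)*sin(1 + I)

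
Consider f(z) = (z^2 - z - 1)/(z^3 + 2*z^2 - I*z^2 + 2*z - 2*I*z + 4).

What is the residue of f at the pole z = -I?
-I/3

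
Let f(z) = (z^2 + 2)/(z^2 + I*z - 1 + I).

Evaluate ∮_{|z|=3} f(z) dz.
By the residue theorem, ∮_C f(z) dz = 2πi · (sum of the residues of f at the poles inside |z| = 3).

The denominator factors as (z + 1)*(z - 1 + I), so the singularities of f are simple poles at z = -1, z = 1 - I.
  |-1|² = 1 < 9 = 3², so this pole is inside the contour.
  |1 - I|² = 2 < 9 = 3², so this pole is inside the contour.

With P(z) = z^2 + 2 and Q(z) = z^2 + I*z - 1 + I, each pole is simple, so Res(f, z₀) = P(z₀)/Q'(z₀) with Q'(z) = 2*z + I.
  Res(f, -1) = P(-1)/Q'(-1) = (3)/(-2 + I) = -6/5 - 3*I/5
  Res(f, 1 - I) = P(1 - I)/Q'(1 - I) = (2 - 2*I)/(2 - I) = 6/5 - 2*I/5

Sum of residues inside C: -I
∮_C f(z) dz = 2πi · (-I) = 2*pi

Final answer: 2*pi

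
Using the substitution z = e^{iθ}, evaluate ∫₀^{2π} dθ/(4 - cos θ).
2*sqrt(15)*pi/15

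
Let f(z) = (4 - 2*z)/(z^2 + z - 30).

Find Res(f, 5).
-6/11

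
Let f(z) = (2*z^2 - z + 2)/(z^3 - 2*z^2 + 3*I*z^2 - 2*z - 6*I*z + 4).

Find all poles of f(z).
The singularities of f are the zeros of the denominator. Factoring,
  z^3 - 2*z^2 + 3*I*z^2 - 2*z - 6*I*z + 4 = (z + I)*(z + 2*I)*(z - 2)
so the candidates are z = -I, z = -2*I, z = 2.

Check the numerator P(z) = 2*z^2 - z + 2 at each one:
  P(-I) = I ≠ 0, so z = -I is a (simple) pole.
  P(-2*I) = -6 + 2*I ≠ 0, so z = -2*I is a (simple) pole.
  P(2) = 8 ≠ 0, so z = 2 is a (simple) pole.

Poles of f: {-2*I, -I, 2}

Final answer: {-2*I, -I, 2}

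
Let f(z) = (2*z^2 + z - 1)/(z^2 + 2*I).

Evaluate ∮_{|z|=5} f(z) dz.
By the residue theorem, ∮_C f(z) dz = 2πi · (sum of the residues of f at the poles inside |z| = 5).

The denominator factors as (z - 1 + I)*(z + 1 - I), so the singularities of f are simple poles at z = 1 - I, z = -1 + I.
  |1 - I|² = 2 < 25 = 5², so this pole is inside the contour.
  |-1 + I|² = 2 < 25 = 5², so this pole is inside the contour.

With P(z) = 2*z^2 + z - 1 and Q(z) = z^2 + 2*I, each pole is simple, so Res(f, z₀) = P(z₀)/Q'(z₀) with Q'(z) = 2*z.
  Res(f, 1 - I) = P(1 - I)/Q'(1 - I) = (-5*I)/(2 - 2*I) = 5/4 - 5*I/4
  Res(f, -1 + I) = P(-1 + I)/Q'(-1 + I) = (-2 - 3*I)/(-2 + 2*I) = -1/4 + 5*I/4

Sum of residues inside C: 1
∮_C f(z) dz = 2πi · (1) = 2*I*pi

Final answer: 2*I*pi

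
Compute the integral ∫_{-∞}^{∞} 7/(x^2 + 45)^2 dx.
Let f(z) = 7/(z^2 + 45)^2. The denominator has no real zeros and deg Q - deg P = 4 ≥ 2, so the integral of f over the upper semicircle |z| = R tends to 0 as R → ∞. Closing the contour in the upper half-plane,
  ∫_{-∞}^{∞} f(x) dx = 2πi · Σ Res(f, z_k)  over the poles with Im z_k > 0.

Zeros of the denominator: z^2 + 45 = 0 gives z = ±3*sqrt(5)*I.
Upper half-plane: z = 3*sqrt(5)*I (a pole of order 2).

Write f(z) = g(z)/(z - 3*sqrt(5)*I)^2 with g(z) = 7/(z + 3*sqrt(5)*I)^2. For a double pole, Res(f, z₀) = g'(z₀):
  g'(z) = -14/(z + 3*sqrt(5)*I)^3
  Res(f, 3*sqrt(5)*I) = g'(3*sqrt(5)*I) = -7*sqrt(5)*I/2700

∫_{-∞}^{∞} f(x) dx = 2πi · (-7*sqrt(5)*I/2700) = 7*sqrt(5)*pi/1350

Final answer: 7*sqrt(5)*pi/1350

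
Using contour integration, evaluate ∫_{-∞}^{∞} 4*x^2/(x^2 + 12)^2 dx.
Let f(z) = 4*z^2/(z^2 + 12)^2. The denominator has no real zeros and deg Q - deg P = 2 ≥ 2, so the integral of f over the upper semicircle |z| = R tends to 0 as R → ∞. Closing the contour in the upper half-plane,
  ∫_{-∞}^{∞} f(x) dx = 2πi · Σ Res(f, z_k)  over the poles with Im z_k > 0.

Zeros of the denominator: z^2 + 12 = 0 gives z = ±2*sqrt(3)*I.
Upper half-plane: z = 2*sqrt(3)*I (a pole of order 2).

Write f(z) = g(z)/(z - 2*sqrt(3)*I)^2 with g(z) = 4*z^2/(z + 2*sqrt(3)*I)^2. For a double pole, Res(f, z₀) = g'(z₀):
  g'(z) = 16*sqrt(3)*I*z/(z + 2*sqrt(3)*I)^3
  Res(f, 2*sqrt(3)*I) = g'(2*sqrt(3)*I) = -sqrt(3)*I/6

∫_{-∞}^{∞} f(x) dx = 2πi · (-sqrt(3)*I/6) = sqrt(3)*pi/3

Final answer: sqrt(3)*pi/3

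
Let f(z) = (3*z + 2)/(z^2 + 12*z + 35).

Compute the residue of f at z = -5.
Write f(z) = P(z)/Q(z) with P(z) = 3*z + 2 and Q(z) = z^2 + 12*z + 35.
The denominator factors as Q(z) = (z + 5)*(z + 7), so z = -5 is a simple zero of Q and P is analytic there; z = -5 is therefore a simple pole and
  Res(f, z₀) = P(z₀)/Q'(z₀).

Q'(z) = 2*z + 12, so Q'(-5) = 2.
P(-5) = -13.

Res(f, -5) = (-13)/(2) = -13/2

Final answer: -13/2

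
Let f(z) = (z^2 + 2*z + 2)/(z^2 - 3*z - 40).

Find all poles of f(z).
The singularities of f are the zeros of the denominator. Factoring,
  z^2 - 3*z - 40 = (z - 8)*(z + 5)
so the candidates are z = 8, z = -5.

Check the numerator P(z) = z^2 + 2*z + 2 at each one:
  P(8) = 82 ≠ 0, so z = 8 is a (simple) pole.
  P(-5) = 17 ≠ 0, so z = -5 is a (simple) pole.

Poles of f: {-5, 8}

Final answer: {-5, 8}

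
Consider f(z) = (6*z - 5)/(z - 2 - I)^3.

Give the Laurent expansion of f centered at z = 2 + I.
Put w = z - (2 + I), i.e. z = w + 2 + I. The denominator is w^3, so it suffices to rewrite the numerator in powers of w.

P(z) = 6*z - 5
P(w + 2 + I) = 7 + 6*I + 6*w

Dividing each term by w^3:
  f = (7 + 6*I)/w^3 + 6/w^2

Substituting back w = z - 2 - I:
  f(z) = (7 + 6*I)/(z - 2 - I)^3 + 6/(z - 2 - I)^2

The series is finite because the numerator is a polynomial; the negative powers form the principal part.

Final answer: (7 + 6*I)/(z - 2 - I)^3 + 6/(z - 2 - I)^2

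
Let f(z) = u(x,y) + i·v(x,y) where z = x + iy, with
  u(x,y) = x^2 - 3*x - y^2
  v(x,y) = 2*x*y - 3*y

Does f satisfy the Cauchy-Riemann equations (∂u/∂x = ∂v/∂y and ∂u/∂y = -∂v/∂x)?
∂u/∂x = 2*x - 3
∂v/∂y = 2*x - 3
∂u/∂y = -2*y
∂v/∂x = 2*y
∂u/∂x = ∂v/∂y and ∂u/∂y = -∂v/∂x hold identically; f is analytic.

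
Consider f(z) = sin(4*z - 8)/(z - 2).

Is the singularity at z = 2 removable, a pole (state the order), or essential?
Let u = z - 2. The argument of sin is 4*z - 8 = 4u, so
  f = sin(4u)/u = ((4u) - (4u)^3/6 + ...)/u = 4 - (32/3)*u^2 + ...
The Laurent expansion about u = 0 has no negative powers; equivalently lim_{z→2} f(z) = 4 exists and is finite.
So the singularity is removable.

Final answer: removable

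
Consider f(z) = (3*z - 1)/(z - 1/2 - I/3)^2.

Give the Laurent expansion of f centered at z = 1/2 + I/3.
(1/2 + I)/(z - 1/2 - I/3)^2 + 3/(z - 1/2 - I/3)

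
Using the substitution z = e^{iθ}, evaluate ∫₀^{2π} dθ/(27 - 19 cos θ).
sqrt(23)*pi/46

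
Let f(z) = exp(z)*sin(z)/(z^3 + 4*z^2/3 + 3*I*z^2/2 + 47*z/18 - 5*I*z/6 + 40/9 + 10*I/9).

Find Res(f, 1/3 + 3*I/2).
(-1068/15317 - 1032*I/15317)*exp(1/3 + 3*I/2)*sin(1/3 + 3*I/2)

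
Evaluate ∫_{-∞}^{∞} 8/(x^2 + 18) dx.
Let f(z) = 8/(z^2 + 18). The denominator has no real zeros and deg Q - deg P = 2 ≥ 2, so the integral of f over the upper semicircle |z| = R tends to 0 as R → ∞. Closing the contour in the upper half-plane,
  ∫_{-∞}^{∞} f(x) dx = 2πi · Σ Res(f, z_k)  over the poles with Im z_k > 0.

Zeros of the denominator: z^2 + 18 = 0 gives z = ±3*sqrt(2)*I.
Upper half-plane: z = 3*sqrt(2)*I (simple).

Each pole is a simple zero of Q(z) = z^2 + 18, so Res(f, z₀) = P(z₀)/Q'(z₀) with P(z) = 8, Q'(z) = 2*z:
  Res(f, 3*sqrt(2)*I) = (8)/(6*sqrt(2)*I) = -2*sqrt(2)*I/3

∫_{-∞}^{∞} f(x) dx = 2πi · (-2*sqrt(2)*I/3) = 4*sqrt(2)*pi/3

Final answer: 4*sqrt(2)*pi/3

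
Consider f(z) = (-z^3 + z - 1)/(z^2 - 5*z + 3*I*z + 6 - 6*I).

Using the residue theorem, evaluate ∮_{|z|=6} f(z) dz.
By the residue theorem, ∮_C f(z) dz = 2πi · (sum of the residues of f at the poles inside |z| = 6).

The denominator factors as (z - 3 + 3*I)*(z - 2), so the singularities of f are simple poles at z = 3 - 3*I, z = 2.
  |3 - 3*I|² = 18 < 36 = 6², so this pole is inside the contour.
  |2|² = 4 < 36 = 6², so this pole is inside the contour.

With P(z) = -z^3 + z - 1 and Q(z) = z^2 - 5*z + 3*I*z + 6 - 6*I, each pole is simple, so Res(f, z₀) = P(z₀)/Q'(z₀) with Q'(z) = 2*z - 5 + 3*I.
  Res(f, 3 - 3*I) = P(3 - 3*I)/Q'(3 - 3*I) = (56 + 51*I)/(1 - 3*I) = -97/10 + 219*I/10
  Res(f, 2) = P(2)/Q'(2) = (-7)/(-1 + 3*I) = 7/10 + 21*I/10

Sum of residues inside C: -9 + 24*I
∮_C f(z) dz = 2πi · (-9 + 24*I) = pi*(-48 - 18*I)

Final answer: pi*(-48 - 18*I)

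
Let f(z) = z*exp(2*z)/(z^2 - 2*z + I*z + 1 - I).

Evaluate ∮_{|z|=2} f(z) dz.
By the residue theorem, ∮_C f(z) dz = 2πi · (sum of the residues of f at the poles inside |z| = 2).

The denominator factors as (z - 1)*(z - 1 + I), so the singularities of f are simple poles at z = 1, z = 1 - I.
  |1|² = 1 < 4 = 2², so this pole is inside the contour.
  |1 - I|² = 2 < 4 = 2², so this pole is inside the contour.

With P(z) = z*exp(2*z) and Q(z) = z^2 - 2*z + I*z + 1 - I, each pole is simple, so Res(f, z₀) = P(z₀)/Q'(z₀) with Q'(z) = 2*z - 2 + I.
  Res(f, 1) = P(1)/Q'(1) = (exp(2))/(I) = -I*exp(2)
  Res(f, 1 - I) = P(1 - I)/Q'(1 - I) = ((1 - I)*exp(2 - 2*I))/(-I) = (1 + I)*exp(2 - 2*I)

Sum of residues inside C: (1 + I)*exp(2 - 2*I) - I*exp(2)
∮_C f(z) dz = 2πi · ((1 + I)*exp(2 - 2*I) - I*exp(2)) = 2*pi*exp(2) + pi*(-2 + 2*I)*exp(2 - 2*I)

Final answer: 2*pi*exp(2) + pi*(-2 + 2*I)*exp(2 - 2*I)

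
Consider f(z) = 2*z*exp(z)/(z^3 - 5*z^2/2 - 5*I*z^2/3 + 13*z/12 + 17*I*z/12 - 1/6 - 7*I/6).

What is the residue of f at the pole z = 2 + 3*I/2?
Write f(z) = P(z)/Q(z) with P(z) = 2*z*exp(z) and Q(z) = z^3 - 5*z^2/2 - 5*I*z^2/3 + 13*z/12 + 17*I*z/12 - 1/6 - 7*I/6.
The denominator factors as Q(z) = (z - 1/2 + I/2)*(z - 2 - 3*I/2)*(z - 2*I/3), so z = 2 + 3*I/2 is a simple zero of Q and P is analytic there; z = 2 + 3*I/2 is therefore a simple pole and
  Res(f, z₀) = P(z₀)/Q'(z₀).

Q'(z) = 3*z^2 - 5*z - 10*I*z/3 + 13/12 + 17*I/12, so Q'(2 + 3*I/2) = 4/3 + 21*I/4.
P(2 + 3*I/2) = (4 + 3*I)*exp(2 + 3*I/2).

Res(f, 2 + 3*I/2) = ((4 + 3*I)*exp(2 + 3*I/2))/(4/3 + 21*I/4) = (3036/4225 - 2448*I/4225)*exp(2 + 3*I/2)

Final answer: (3036/4225 - 2448*I/4225)*exp(2 + 3*I/2)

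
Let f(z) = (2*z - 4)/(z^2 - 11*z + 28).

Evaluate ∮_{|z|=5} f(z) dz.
By the residue theorem, ∮_C f(z) dz = 2πi · (sum of the residues of f at the poles inside |z| = 5).

The denominator factors as (z - 7)*(z - 4), so the singularities of f are simple poles at z = 7, z = 4.
  |7|² = 49 > 25 = 5², so this pole is outside the contour.
  |4|² = 16 < 25 = 5², so this pole is inside the contour.

With P(z) = 2*z - 4 and Q(z) = z^2 - 11*z + 28, each pole is simple, so Res(f, z₀) = P(z₀)/Q'(z₀) with Q'(z) = 2*z - 11.
  Res(f, 4) = P(4)/Q'(4) = (4)/(-3) = -4/3

∮_C f(z) dz = 2πi · (-4/3) = -8*I*pi/3

Final answer: -8*I*pi/3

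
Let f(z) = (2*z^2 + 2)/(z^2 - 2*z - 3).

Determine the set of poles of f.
{-1, 3}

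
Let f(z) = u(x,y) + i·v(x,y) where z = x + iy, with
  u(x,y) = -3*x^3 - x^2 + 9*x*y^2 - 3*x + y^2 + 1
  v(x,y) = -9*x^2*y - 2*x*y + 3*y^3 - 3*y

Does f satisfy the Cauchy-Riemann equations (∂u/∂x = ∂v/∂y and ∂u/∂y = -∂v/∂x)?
∂u/∂x = -9*x^2 - 2*x + 9*y^2 - 3
∂v/∂y = -9*x^2 - 2*x + 9*y^2 - 3
∂u/∂y = 18*x*y + 2*y
∂v/∂x = -18*x*y - 2*y
∂u/∂x = ∂v/∂y and ∂u/∂y = -∂v/∂x hold identically; f is analytic.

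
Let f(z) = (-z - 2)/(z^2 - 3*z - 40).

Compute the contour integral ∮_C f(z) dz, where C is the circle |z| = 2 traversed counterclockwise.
0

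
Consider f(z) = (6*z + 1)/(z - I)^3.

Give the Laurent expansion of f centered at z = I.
Put w = z - (I), i.e. z = w + I. The denominator is w^3, so it suffices to rewrite the numerator in powers of w.

P(z) = 6*z + 1
P(w + I) = 1 + 6*I + 6*w

Dividing each term by w^3:
  f = (1 + 6*I)/w^3 + 6/w^2

Substituting back w = z - I:
  f(z) = (1 + 6*I)/(z - I)^3 + 6/(z - I)^2

The series is finite because the numerator is a polynomial; the negative powers form the principal part.

Final answer: (1 + 6*I)/(z - I)^3 + 6/(z - I)^2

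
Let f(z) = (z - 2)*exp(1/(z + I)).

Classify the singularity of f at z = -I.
Let u = z + I. Then
  e^(1/u) = Σ_{k≥0} (1)^k/(k!·u^k) = 1 + 1/u + 1/(2*u^2) + 1/(6*u^3) + ...
which has infinitely many negative powers of u, so exp(1/(z + I)) has an essential singularity at z = -I.
The extra factor z - 2 is a nonzero polynomial; if the product had at most a pole at z = -I, dividing by that polynomial would leave exp(1/(z + I)) with at most a pole too — contradiction. (Equivalently, the product's Laurent series still has infinitely many negative powers.)
So the singularity is essential.

Final answer: essential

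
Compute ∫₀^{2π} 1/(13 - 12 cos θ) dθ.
Call the integral J. The integrand is 2π-periodic and we integrate over a full period, so shifting θ does not change the value (θ → θ + π flips the sign of the trig term). Hence
  J = ∫₀^{2π} dθ/(13 + 12 cos θ).
Put z = e^{iθ}: then cos θ = (z + 1/z)/2, dθ = dz/(iz), and z runs once counterclockwise around |z| = 1:
  J = ∮_{|z|=1} 1/(13 + 12*(z + 1/z)/2) · dz/(iz) = (2/i) ∮_{|z|=1} dz/(12*z^2 + 26*z + 12).
The roots of 12*z^2 + 26*z + 12 are z = (-13 ± sqrt(13^2 - 12^2))/12, with sqrt(25) = 5; their product is 1, so only z₊ = -2/3 lies inside the unit circle (z₋ = -3/2 lies outside).
z₊ is a simple zero of q(z) = 12*z^2 + 26*z + 12, so Res(1/q, z₊) = 1/q'(z₊) with q'(z) = 24*z + 26; and q'(z₊) = 12*(z₊ - z₋) = 10.
Therefore J = (2/i) · 2πi · 1/(10) = 2*pi/(5) = 2*pi/5

Final answer: 2*pi/5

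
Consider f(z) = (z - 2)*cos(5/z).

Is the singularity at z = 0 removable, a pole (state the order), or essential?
Let u = z. Then
  cos(5/u) = Σ_{k≥0} (-1)^k (5)^(2k)/((2k)!·u^(2k)) = 1 - 25/(2*u^2) + 625/(24*u^4) + ...
which has infinitely many negative powers of u, so cos(5/z) has an essential singularity at z = 0.
The extra factor z - 2 is a nonzero polynomial; if the product had at most a pole at z = 0, dividing by that polynomial would leave cos(5/z) with at most a pole too — contradiction. (Equivalently, the product's Laurent series still has infinitely many negative powers.)
So the singularity is essential.

Final answer: essential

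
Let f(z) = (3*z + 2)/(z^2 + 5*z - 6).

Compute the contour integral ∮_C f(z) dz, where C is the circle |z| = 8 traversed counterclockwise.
6*I*pi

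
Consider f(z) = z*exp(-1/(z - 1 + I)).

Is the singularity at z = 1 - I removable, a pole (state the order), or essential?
essential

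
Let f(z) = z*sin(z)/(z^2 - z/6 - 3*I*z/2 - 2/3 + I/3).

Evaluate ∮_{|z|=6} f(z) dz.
By the residue theorem, ∮_C f(z) dz = 2πi · (sum of the residues of f at the poles inside |z| = 6).

The denominator factors as (z + 1/3 - I)*(z - 1/2 - I/2), so the singularities of f are simple poles at z = -1/3 + I, z = 1/2 + I/2.
  |-1/3 + I|² = 10/9 < 36 = 6², so this pole is inside the contour.
  |1/2 + I/2|² = 1/2 < 36 = 6², so this pole is inside the contour.

With P(z) = z*sin(z) and Q(z) = z^2 - z/6 - 3*I*z/2 - 2/3 + I/3, each pole is simple, so Res(f, z₀) = P(z₀)/Q'(z₀) with Q'(z) = 2*z - 1/6 - 3*I/2.
  Res(f, -1/3 + I) = P(-1/3 + I)/Q'(-1/3 + I) = ((1/3 - I)*sin(1/3 - I))/(-5/6 + I/2) = (-14/17 + 12*I/17)*sin(1/3 - I)
  Res(f, 1/2 + I/2) = P(1/2 + I/2)/Q'(1/2 + I/2) = ((1/2 + I/2)*sin(1/2 + I/2))/(5/6 - I/2) = (3/17 + 12*I/17)*sin(1/2 + I/2)

Sum of residues inside C: (3/17 + 12*I/17)*sin(1/2 + I/2) + (-14/17 + 12*I/17)*sin(1/3 - I)
∮_C f(z) dz = 2πi · ((3/17 + 12*I/17)*sin(1/2 + I/2) + (-14/17 + 12*I/17)*sin(1/3 - I)) = pi*(-24/17 + 6*I/17)*sin(1/2 + I/2) + pi*(-24/17 - 28*I/17)*sin(1/3 - I)

Final answer: pi*(-24/17 + 6*I/17)*sin(1/2 + I/2) + pi*(-24/17 - 28*I/17)*sin(1/3 - I)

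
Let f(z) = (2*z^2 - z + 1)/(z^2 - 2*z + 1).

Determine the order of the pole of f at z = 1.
2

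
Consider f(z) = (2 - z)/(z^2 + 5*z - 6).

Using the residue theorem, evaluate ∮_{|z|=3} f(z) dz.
By the residue theorem, ∮_C f(z) dz = 2πi · (sum of the residues of f at the poles inside |z| = 3).

The denominator factors as (z + 6)*(z - 1), so the singularities of f are simple poles at z = -6, z = 1.
  |-6|² = 36 > 9 = 3², so this pole is outside the contour.
  |1|² = 1 < 9 = 3², so this pole is inside the contour.

With P(z) = 2 - z and Q(z) = z^2 + 5*z - 6, each pole is simple, so Res(f, z₀) = P(z₀)/Q'(z₀) with Q'(z) = 2*z + 5.
  Res(f, 1) = P(1)/Q'(1) = (1)/(7) = 1/7

∮_C f(z) dz = 2πi · (1/7) = 2*I*pi/7

Final answer: 2*I*pi/7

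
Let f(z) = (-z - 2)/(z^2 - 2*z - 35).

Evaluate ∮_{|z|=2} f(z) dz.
By the residue theorem, ∮_C f(z) dz = 2πi · (sum of the residues of f at the poles inside |z| = 2).

The denominator factors as (z - 7)*(z + 5), so the singularities of f are simple poles at z = 7, z = -5.
  |7|² = 49 > 4 = 2², so this pole is outside the contour.
  |-5|² = 25 > 4 = 2², so this pole is outside the contour.

No pole lies inside the contour, so f is analytic on and inside C and the integral is 0 (Cauchy's theorem).

Final answer: 0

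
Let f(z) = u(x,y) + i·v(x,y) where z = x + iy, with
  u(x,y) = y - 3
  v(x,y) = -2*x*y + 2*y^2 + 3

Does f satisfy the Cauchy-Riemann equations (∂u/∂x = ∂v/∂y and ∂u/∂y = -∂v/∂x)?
∂u/∂x = 0
∂v/∂y = -2*x + 4*y
∂u/∂y = 1
∂v/∂x = -2*y
∂u/∂x ≠ ∂v/∂y and ∂u/∂y ≠ -∂v/∂x; the Cauchy-Riemann equations are not satisfied, so f is not analytic.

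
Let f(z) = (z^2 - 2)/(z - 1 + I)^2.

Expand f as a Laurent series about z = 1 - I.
Put w = z - (1 - I), i.e. z = w + 1 - I. The denominator is w^2, so it suffices to rewrite the numerator in powers of w.

P(z) = z^2 - 2
P(w + 1 - I) = -2 - 2*I + (2 - 2*I)*w + w^2

Dividing each term by w^2:
  f = (-2 - 2*I)/w^2 + (2 - 2*I)/w + 1

Substituting back w = z - 1 + I:
  f(z) = (-2 - 2*I)/(z - 1 + I)^2 + (2 - 2*I)/(z - 1 + I) + 1

The series is finite because the numerator is a polynomial; the negative powers form the principal part, and the coefficient of 1/(z - 1 + I) gives Res(f, 1 - I) = 2 - 2*I.

Final answer: (-2 - 2*I)/(z - 1 + I)^2 + (2 - 2*I)/(z - 1 + I) + 1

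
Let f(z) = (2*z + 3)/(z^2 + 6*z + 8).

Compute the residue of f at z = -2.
Write f(z) = P(z)/Q(z) with P(z) = 2*z + 3 and Q(z) = z^2 + 6*z + 8.
The denominator factors as Q(z) = (z + 4)*(z + 2), so z = -2 is a simple zero of Q and P is analytic there; z = -2 is therefore a simple pole and
  Res(f, z₀) = P(z₀)/Q'(z₀).

Q'(z) = 2*z + 6, so Q'(-2) = 2.
P(-2) = -1.

Res(f, -2) = (-1)/(2) = -1/2

Final answer: -1/2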